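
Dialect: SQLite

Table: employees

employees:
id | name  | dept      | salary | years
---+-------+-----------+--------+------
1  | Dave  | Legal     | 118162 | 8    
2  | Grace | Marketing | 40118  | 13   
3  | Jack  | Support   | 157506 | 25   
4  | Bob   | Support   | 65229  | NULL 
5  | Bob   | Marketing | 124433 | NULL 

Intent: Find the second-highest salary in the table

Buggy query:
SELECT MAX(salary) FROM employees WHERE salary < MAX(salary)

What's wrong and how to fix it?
Bug: MAX(salary) on the right of the comparison is an aggregate-in-WHERE error

Fix: Put the inner MAX in a scalar subquery

Corrected query:
SELECT MAX(salary) FROM employees WHERE salary < (SELECT MAX(salary) FROM employees)

Result:
MAX(salary)
-----------
124433     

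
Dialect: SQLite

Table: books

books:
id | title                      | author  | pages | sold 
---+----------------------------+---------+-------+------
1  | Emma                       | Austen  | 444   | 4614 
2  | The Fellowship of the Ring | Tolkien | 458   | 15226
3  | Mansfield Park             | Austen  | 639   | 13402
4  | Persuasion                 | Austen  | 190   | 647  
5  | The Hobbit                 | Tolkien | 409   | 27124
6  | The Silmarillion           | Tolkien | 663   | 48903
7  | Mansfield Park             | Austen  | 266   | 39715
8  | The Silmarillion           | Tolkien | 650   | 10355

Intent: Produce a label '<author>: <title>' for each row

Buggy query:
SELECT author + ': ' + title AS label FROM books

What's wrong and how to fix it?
Bug: '+' is numeric addition; on text columns SQLite converts them to 0 instead of concatenating

Fix: Replace + with || to concatenate text

Corrected query:
SELECT author || ': ' || title AS label FROM books

Result:
label                              
-----------------------------------
Austen: Emma                       
Tolkien: The Fellowship of the Ring
Austen: Mansfield Park             
Austen: Persuasion                 
Tolkien: The Hobbit                
Tolkien: The Silmarillion          
Austen: Mansfield Park             
Tolkien: The Silmarillion          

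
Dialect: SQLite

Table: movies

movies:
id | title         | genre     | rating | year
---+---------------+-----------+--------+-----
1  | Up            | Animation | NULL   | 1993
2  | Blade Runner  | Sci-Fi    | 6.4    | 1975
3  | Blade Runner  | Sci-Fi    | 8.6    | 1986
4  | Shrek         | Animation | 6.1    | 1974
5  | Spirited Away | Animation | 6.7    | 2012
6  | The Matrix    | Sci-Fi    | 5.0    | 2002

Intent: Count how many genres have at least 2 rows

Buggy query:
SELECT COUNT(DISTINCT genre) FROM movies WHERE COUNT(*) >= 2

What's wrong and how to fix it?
Bug: COUNT(*) cannot appear in WHERE; the per-group count doesn't exist yet

Fix: Use a subquery that GROUPs and filters with HAVING, then count its rows

Corrected query:
SELECT COUNT(*) FROM (SELECT genre FROM movies GROUP BY genre HAVING COUNT(*) >= 2)

Result:
COUNT(*)
--------
2       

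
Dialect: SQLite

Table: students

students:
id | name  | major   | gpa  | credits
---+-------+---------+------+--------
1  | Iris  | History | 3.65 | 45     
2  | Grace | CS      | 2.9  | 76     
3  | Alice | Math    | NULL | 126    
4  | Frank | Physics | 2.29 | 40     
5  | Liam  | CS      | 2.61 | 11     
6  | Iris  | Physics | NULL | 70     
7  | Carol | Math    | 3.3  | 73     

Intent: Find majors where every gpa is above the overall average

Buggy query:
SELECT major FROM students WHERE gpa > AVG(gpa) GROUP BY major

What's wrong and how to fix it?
Bug: WHERE evaluates per row before aggregation, so AVG() is unavailable

Fix: Use a subquery for AVG and a HAVING MIN(...) filter so the condition holds for every row in the group

Corrected query:
SELECT major FROM students GROUP BY major HAVING MIN(gpa) > (SELECT AVG(gpa) FROM students)

Result:
major  
-------
History
Math   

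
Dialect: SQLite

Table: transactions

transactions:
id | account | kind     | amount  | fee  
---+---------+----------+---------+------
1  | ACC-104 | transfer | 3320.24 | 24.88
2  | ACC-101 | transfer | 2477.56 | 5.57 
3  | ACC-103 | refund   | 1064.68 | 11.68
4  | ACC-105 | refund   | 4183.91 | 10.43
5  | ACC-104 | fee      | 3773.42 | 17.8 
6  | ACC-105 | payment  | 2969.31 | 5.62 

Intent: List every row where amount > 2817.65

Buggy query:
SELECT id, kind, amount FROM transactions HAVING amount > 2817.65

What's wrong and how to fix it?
Bug: HAVING filters the output of aggregation, but this query has no GROUP BY and no aggregate functions, so SQLite rejects it (HAVING clause on a non-aggregate query); the condition here is per row

Fix: Use WHERE for row-level filtering

Corrected query:
SELECT id, kind, amount FROM transactions WHERE amount > 2817.65

Result:
id | kind     | amount 
---+----------+--------
1  | transfer | 3320.24
4  | refund   | 4183.91
5  | fee      | 3773.42
6  | payment  | 2969.31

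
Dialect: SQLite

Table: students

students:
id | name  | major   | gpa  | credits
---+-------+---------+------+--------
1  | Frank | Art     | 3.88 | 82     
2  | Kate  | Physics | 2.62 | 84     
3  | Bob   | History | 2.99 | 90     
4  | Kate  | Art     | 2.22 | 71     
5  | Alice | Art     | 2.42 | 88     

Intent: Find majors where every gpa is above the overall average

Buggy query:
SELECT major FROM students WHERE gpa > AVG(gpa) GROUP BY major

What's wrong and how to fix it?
Bug: WHERE evaluates per row before aggregation, so AVG() is unavailable

Fix: Use a subquery for AVG and a HAVING MIN(...) filter so the condition holds for every row in the group

Corrected query:
SELECT major FROM students GROUP BY major HAVING MIN(gpa) > (SELECT AVG(gpa) FROM students)

Result:
major  
-------
History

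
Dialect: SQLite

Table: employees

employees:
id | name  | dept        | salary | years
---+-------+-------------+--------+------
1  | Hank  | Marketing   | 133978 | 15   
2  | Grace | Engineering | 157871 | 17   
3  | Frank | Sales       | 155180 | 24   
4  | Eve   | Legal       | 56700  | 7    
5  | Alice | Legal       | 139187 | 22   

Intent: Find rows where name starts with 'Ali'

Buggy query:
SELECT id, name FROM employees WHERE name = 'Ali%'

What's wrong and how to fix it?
Bug: Wildcards only work with LIKE; '=' treats '%' as a literal character

Fix: Replace '=' with LIKE so 'Ali%' is treated as a pattern

Corrected query:
SELECT id, name FROM employees WHERE name LIKE 'Ali%'

Result:
id | name 
---+------
5  | Alice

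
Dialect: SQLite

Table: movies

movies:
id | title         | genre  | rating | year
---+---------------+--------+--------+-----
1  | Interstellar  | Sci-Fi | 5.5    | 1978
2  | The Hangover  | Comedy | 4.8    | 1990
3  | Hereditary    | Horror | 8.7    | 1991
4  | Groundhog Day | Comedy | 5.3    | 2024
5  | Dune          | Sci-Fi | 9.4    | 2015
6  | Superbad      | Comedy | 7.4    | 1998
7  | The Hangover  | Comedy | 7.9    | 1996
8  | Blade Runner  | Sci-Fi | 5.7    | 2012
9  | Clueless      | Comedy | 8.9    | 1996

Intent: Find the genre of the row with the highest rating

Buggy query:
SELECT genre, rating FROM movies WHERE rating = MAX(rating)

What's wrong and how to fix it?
Bug: MAX(rating) is an aggregate and cannot be used directly in WHERE

Fix: Use a subquery: WHERE rating = (SELECT MAX(rating) FROM movies)

Corrected query:
SELECT genre, rating FROM movies WHERE rating = (SELECT MAX(rating) FROM movies)

Result:
genre  | rating
-------+-------
Sci-Fi | 9.4   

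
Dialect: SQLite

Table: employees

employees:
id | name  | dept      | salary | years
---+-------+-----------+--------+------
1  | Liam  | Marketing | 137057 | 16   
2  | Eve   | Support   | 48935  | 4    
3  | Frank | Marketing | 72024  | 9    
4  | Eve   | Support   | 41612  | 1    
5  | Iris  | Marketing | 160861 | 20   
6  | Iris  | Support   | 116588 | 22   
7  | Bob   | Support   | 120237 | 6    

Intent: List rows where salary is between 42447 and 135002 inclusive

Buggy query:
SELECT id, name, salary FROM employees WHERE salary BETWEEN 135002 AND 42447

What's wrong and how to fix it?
Bug: BETWEEN expects the lower bound first; with 135002 AND 42447 the range is empty

Fix: Write BETWEEN 42447 AND 135002

Corrected query:
SELECT id, name, salary FROM employees WHERE salary BETWEEN 42447 AND 135002

Result:
id | name  | salary
---+-------+-------
2  | Eve   | 48935 
3  | Frank | 72024 
6  | Iris  | 116588
7  | Bob   | 120237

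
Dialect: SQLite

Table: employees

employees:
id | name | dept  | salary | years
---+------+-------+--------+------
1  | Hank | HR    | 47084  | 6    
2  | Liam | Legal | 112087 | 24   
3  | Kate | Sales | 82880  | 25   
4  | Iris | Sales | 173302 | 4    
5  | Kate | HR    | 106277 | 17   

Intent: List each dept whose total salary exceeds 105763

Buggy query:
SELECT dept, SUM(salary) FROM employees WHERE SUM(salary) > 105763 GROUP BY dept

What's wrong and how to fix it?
Bug: Aggregate functions cannot appear in a WHERE clause

Fix: Move the aggregate condition to a HAVING clause

Corrected query:
SELECT dept, SUM(salary) FROM employees GROUP BY dept HAVING SUM(salary) > 105763

Result:
dept  | SUM(salary)
------+------------
HR    | 153361     
Legal | 112087     
Sales | 256182     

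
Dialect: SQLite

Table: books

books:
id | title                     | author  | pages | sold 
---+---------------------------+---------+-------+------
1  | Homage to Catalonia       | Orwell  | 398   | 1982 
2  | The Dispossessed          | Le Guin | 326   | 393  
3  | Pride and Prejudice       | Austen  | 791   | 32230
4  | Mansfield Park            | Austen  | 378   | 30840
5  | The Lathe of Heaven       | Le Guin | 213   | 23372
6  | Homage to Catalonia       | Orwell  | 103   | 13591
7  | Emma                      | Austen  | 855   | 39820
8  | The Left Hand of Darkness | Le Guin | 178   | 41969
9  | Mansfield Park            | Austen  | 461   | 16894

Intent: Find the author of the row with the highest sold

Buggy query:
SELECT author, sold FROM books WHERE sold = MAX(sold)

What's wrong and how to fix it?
Bug: MAX(sold) is an aggregate and cannot be used directly in WHERE

Fix: Use a subquery: WHERE sold = (SELECT MAX(sold) FROM books)

Corrected query:
SELECT author, sold FROM books WHERE sold = (SELECT MAX(sold) FROM books)

Result:
author  | sold 
--------+------
Le Guin | 41969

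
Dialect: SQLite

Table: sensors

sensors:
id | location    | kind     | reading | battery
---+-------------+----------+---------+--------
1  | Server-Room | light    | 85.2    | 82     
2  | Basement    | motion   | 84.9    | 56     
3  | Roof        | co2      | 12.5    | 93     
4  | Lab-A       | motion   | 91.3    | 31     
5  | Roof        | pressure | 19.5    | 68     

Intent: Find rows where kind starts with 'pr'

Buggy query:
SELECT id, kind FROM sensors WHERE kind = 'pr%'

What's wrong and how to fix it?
Bug: Wildcards only work with LIKE; '=' treats '%' as a literal character

Fix: Replace '=' with LIKE so 'pr%' is treated as a pattern

Corrected query:
SELECT id, kind FROM sensors WHERE kind LIKE 'pr%'

Result:
id | kind    
---+---------
5  | pressure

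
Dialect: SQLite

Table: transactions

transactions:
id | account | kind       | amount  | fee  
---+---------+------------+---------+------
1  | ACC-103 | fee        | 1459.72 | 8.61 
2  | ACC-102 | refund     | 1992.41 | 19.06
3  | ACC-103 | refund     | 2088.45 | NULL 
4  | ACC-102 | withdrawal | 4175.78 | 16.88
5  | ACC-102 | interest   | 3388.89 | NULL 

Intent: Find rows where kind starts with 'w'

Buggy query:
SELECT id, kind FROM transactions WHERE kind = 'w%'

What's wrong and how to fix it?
Bug: '=' compares the literal string including the % character; pattern matching needs LIKE

Fix: Replace '=' with LIKE so 'w%' is treated as a pattern

Corrected query:
SELECT id, kind FROM transactions WHERE kind LIKE 'w%'

Result:
id | kind      
---+-----------
4  | withdrawal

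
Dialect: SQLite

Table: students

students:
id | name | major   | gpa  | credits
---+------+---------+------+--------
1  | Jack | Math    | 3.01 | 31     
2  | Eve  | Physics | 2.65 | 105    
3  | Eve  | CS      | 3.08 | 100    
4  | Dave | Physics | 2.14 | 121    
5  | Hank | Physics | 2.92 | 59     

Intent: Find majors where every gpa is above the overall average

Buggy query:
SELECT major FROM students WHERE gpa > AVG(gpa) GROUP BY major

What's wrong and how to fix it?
Bug: AVG() is an aggregate; it can't sit directly in WHERE

Fix: Use a subquery for AVG and a HAVING MIN(...) filter so the condition holds for every row in the group

Corrected query:
SELECT major FROM students GROUP BY major HAVING MIN(gpa) > (SELECT AVG(gpa) FROM students)

Result:
major
-----
CS   
Math 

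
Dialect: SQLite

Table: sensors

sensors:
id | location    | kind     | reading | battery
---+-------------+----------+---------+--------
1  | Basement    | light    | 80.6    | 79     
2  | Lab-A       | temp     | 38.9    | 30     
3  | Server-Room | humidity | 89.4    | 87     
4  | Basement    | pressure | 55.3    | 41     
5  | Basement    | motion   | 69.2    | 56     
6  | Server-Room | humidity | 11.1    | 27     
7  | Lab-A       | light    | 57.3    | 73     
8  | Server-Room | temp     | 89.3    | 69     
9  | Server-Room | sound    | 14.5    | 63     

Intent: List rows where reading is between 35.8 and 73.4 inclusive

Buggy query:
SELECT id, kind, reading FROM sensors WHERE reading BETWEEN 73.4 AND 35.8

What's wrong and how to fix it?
Bug: The bounds are reversed; BETWEEN a AND b requires a <= b to match anything

Fix: Swap the bounds so the smaller value comes first

Corrected query:
SELECT id, kind, reading FROM sensors WHERE reading BETWEEN 35.8 AND 73.4

Result:
id | kind     | reading
---+----------+--------
2  | temp     | 38.9   
4  | pressure | 55.3   
5  | motion   | 69.2   
7  | light    | 57.3   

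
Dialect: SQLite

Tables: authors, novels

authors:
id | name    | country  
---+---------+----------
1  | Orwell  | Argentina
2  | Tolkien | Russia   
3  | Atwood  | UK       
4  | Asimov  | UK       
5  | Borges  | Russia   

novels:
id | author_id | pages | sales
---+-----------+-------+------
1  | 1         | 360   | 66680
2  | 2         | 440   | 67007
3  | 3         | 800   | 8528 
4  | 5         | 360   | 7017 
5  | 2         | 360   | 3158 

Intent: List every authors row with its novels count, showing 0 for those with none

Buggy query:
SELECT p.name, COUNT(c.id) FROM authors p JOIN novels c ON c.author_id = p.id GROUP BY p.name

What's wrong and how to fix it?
Bug: INNER JOIN drops authors rows that have no matching novels rows

Fix: Use LEFT JOIN so parents without children still appear (COUNT(c.id) gives 0)

Corrected query:
SELECT p.name, COUNT(c.id) FROM authors p LEFT JOIN novels c ON c.author_id = p.id GROUP BY p.name

Result:
name    | COUNT(c.id)
--------+------------
Asimov  | 0          
Atwood  | 1          
Borges  | 1          
Orwell  | 1          
Tolkien | 2          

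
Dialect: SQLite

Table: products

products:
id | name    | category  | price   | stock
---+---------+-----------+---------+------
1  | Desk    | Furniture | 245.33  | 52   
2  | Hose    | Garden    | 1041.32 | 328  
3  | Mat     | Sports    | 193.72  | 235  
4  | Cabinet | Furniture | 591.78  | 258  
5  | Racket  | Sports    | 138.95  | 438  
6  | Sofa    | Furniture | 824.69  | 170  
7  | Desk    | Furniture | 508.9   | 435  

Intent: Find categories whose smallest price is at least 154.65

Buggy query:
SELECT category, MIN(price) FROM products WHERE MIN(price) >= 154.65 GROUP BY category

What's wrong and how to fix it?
Bug: Aggregates like MIN are computed per group after WHERE runs

Fix: Replace WHERE with HAVING after the GROUP BY

Corrected query:
SELECT category, MIN(price) FROM products GROUP BY category HAVING MIN(price) >= 154.65

Result:
category  | MIN(price)
----------+-----------
Furniture | 245.33    
Garden    | 1041.32   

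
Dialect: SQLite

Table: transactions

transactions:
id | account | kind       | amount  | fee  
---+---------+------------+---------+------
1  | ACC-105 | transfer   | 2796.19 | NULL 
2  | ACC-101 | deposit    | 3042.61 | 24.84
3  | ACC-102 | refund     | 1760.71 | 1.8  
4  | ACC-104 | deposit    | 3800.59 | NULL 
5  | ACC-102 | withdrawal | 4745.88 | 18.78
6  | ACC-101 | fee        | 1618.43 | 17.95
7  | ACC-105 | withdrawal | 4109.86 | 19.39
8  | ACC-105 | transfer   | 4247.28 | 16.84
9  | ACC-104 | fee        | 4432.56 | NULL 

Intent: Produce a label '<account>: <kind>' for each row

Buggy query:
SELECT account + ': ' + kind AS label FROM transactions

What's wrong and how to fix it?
Bug: '+' is numeric addition; on text columns SQLite converts them to 0 instead of concatenating

Fix: Replace + with || to concatenate text

Corrected query:
SELECT account || ': ' || kind AS label FROM transactions

Result:
label              
-------------------
ACC-105: transfer  
ACC-101: deposit   
ACC-102: refund    
ACC-104: deposit   
ACC-102: withdrawal
ACC-101: fee       
ACC-105: withdrawal
ACC-105: transfer  
ACC-104: fee       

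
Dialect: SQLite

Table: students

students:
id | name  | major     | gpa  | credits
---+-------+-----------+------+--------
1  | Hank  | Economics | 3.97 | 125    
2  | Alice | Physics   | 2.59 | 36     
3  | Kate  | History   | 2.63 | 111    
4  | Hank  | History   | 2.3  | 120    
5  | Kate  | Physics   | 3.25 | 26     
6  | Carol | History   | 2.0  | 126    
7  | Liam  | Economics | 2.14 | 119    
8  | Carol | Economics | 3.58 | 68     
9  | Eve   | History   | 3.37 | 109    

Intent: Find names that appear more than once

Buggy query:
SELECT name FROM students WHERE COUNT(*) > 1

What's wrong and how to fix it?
Bug: WHERE can't reference COUNT(*); aggregates are computed after WHERE

Fix: Group first, then use HAVING for the count condition

Corrected query:
SELECT name FROM students GROUP BY name HAVING COUNT(*) > 1

Result:
name 
-----
Carol
Hank 
Kate 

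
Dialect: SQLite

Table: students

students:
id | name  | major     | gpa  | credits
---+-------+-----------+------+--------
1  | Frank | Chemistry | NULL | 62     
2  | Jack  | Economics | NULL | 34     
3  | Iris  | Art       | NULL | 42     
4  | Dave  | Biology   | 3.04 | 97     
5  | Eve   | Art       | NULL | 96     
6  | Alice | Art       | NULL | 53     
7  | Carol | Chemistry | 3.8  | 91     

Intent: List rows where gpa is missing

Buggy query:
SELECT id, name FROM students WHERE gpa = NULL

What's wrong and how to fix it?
Bug: Comparing to NULL with '=' never matches; NULL = NULL is unknown, not true

Fix: Replace '= NULL' with 'IS NULL'

Corrected query:
SELECT id, name FROM students WHERE gpa IS NULL

Result:
id | name 
---+------
1  | Frank
2  | Jack 
3  | Iris 
5  | Eve  
6  | Alice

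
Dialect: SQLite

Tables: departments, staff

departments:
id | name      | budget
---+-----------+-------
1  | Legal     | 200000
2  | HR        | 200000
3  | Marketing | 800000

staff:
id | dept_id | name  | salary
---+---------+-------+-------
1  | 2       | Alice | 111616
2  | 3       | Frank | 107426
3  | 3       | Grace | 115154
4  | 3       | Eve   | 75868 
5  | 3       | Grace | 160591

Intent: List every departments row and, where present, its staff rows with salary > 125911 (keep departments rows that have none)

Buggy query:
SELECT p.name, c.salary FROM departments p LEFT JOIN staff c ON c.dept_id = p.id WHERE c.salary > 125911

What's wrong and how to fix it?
Bug: A WHERE condition on the right-hand table after LEFT JOIN drops unmatched parents

Fix: Move the right-table condition into the ON clause so unmatched parents are kept

Corrected query:
SELECT p.name, c.salary FROM departments p LEFT JOIN staff c ON c.dept_id = p.id AND c.salary > 125911

Result:
name      | salary
----------+-------
Legal     | NULL  
HR        | NULL  
Marketing | 160591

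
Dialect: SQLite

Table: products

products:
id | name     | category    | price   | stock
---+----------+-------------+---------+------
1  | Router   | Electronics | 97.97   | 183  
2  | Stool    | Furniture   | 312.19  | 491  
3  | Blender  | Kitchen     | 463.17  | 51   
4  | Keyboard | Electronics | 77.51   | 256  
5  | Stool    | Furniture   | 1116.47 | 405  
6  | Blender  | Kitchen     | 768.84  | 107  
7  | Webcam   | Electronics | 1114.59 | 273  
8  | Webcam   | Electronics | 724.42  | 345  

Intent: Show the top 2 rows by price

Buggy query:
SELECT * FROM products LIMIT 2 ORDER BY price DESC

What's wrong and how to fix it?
Bug: ORDER BY cannot follow LIMIT; LIMIT is the final clause

Fix: Sort with ORDER BY, then apply LIMIT

Corrected query:
SELECT * FROM products ORDER BY price DESC LIMIT 2

Result:
id | name   | category    | price   | stock
---+--------+-------------+---------+------
5  | Stool  | Furniture   | 1116.47 | 405  
7  | Webcam | Electronics | 1114.59 | 273  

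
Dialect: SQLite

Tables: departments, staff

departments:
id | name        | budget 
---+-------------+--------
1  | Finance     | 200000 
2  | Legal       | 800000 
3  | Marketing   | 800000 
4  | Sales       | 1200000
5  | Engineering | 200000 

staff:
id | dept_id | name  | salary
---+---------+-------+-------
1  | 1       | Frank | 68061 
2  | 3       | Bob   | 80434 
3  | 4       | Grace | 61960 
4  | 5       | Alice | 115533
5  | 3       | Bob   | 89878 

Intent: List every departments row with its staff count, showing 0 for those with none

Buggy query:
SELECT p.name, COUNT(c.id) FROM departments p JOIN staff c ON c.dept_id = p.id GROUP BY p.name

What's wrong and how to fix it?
Bug: INNER JOIN drops departments rows that have no matching staff rows

Fix: Use LEFT JOIN so parents without children still appear (COUNT(c.id) gives 0)

Corrected query:
SELECT p.name, COUNT(c.id) FROM departments p LEFT JOIN staff c ON c.dept_id = p.id GROUP BY p.name

Result:
name        | COUNT(c.id)
------------+------------
Engineering | 1          
Finance     | 1          
Legal       | 0          
Marketing   | 2          
Sales       | 1          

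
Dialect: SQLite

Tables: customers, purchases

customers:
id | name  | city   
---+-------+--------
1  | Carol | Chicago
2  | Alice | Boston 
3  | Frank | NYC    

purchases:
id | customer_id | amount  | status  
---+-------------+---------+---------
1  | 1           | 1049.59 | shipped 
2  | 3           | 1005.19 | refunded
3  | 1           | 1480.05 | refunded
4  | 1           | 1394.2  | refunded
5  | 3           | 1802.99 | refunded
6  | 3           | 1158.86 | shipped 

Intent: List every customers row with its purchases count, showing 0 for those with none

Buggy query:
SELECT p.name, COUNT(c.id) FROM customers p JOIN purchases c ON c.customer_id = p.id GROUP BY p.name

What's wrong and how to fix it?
Bug: An inner join excludes parents with zero children

Fix: Use LEFT JOIN so parents without children still appear (COUNT(c.id) gives 0)

Corrected query:
SELECT p.name, COUNT(c.id) FROM customers p LEFT JOIN purchases c ON c.customer_id = p.id GROUP BY p.name

Result:
name  | COUNT(c.id)
------+------------
Alice | 0          
Carol | 3          
Frank | 3          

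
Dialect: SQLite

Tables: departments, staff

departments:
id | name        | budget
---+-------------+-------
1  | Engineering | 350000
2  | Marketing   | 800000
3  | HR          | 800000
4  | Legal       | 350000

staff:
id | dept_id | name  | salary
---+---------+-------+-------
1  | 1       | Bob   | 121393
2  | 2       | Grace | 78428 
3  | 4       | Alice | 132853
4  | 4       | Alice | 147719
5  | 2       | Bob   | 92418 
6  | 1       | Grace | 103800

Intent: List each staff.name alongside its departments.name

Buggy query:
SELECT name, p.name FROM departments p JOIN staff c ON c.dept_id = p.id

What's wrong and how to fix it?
Bug: Both tables have a 'name' column; the unqualified reference is ambiguous

Fix: Prefix ambiguous columns with the table alias

Corrected query:
SELECT c.name, p.name FROM departments p JOIN staff c ON c.dept_id = p.id

Result:
name  | name       
------+------------
Bob   | Engineering
Grace | Marketing  
Alice | Legal      
Alice | Legal      
Bob   | Marketing  
Grace | Engineering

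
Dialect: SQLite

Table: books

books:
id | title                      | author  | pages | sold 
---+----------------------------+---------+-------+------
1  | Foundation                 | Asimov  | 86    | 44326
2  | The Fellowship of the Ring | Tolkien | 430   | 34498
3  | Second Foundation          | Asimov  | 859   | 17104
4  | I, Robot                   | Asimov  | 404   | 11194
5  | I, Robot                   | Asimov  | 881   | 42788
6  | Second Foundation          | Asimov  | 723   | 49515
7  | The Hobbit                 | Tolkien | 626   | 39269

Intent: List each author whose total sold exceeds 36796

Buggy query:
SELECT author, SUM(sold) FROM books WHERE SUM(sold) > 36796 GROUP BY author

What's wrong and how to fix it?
Bug: WHERE runs before GROUP BY, so aggregates aren't available there

Fix: Move the aggregate condition to a HAVING clause

Corrected query:
SELECT author, SUM(sold) FROM books GROUP BY author HAVING SUM(sold) > 36796

Result:
author  | SUM(sold)
--------+----------
Asimov  | 164927   
Tolkien | 73767    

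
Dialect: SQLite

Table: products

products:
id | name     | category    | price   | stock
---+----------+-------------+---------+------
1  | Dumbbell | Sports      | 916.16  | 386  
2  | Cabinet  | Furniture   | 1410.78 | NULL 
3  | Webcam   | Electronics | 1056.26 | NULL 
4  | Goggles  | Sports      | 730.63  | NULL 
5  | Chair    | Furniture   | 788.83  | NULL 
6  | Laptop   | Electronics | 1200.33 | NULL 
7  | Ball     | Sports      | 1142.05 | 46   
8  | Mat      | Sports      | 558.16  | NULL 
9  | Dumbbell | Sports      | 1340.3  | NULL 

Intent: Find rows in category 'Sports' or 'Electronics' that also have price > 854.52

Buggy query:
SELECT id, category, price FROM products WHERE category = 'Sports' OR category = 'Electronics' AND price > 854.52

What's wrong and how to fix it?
Bug: AND binds tighter than OR, so this parses as category = 'Sports' OR (category = 'Electronics' AND price > 854.52)

Fix: Add parentheses around the OR so the AND applies to both alternatives

Corrected query:
SELECT id, category, price FROM products WHERE (category = 'Sports' OR category = 'Electronics') AND price > 854.52

Result:
id | category    | price  
---+-------------+--------
1  | Sports      | 916.16 
3  | Electronics | 1056.26
6  | Electronics | 1200.33
7  | Sports      | 1142.05
9  | Sports      | 1340.3 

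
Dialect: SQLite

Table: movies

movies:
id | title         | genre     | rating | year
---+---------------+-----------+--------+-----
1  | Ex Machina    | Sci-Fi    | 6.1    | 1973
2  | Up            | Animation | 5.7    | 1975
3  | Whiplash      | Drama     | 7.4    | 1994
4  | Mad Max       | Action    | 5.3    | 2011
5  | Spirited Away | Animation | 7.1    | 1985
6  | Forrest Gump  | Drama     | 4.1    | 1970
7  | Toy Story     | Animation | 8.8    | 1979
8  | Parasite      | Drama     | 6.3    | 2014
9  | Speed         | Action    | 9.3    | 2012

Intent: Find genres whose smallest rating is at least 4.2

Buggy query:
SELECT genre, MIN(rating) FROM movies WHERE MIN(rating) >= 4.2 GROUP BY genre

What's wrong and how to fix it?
Bug: Aggregates like MIN are computed per group after WHERE runs

Fix: Replace WHERE with HAVING after the GROUP BY

Corrected query:
SELECT genre, MIN(rating) FROM movies GROUP BY genre HAVING MIN(rating) >= 4.2

Result:
genre     | MIN(rating)
----------+------------
Action    | 5.3        
Animation | 5.7        
Sci-Fi    | 6.1        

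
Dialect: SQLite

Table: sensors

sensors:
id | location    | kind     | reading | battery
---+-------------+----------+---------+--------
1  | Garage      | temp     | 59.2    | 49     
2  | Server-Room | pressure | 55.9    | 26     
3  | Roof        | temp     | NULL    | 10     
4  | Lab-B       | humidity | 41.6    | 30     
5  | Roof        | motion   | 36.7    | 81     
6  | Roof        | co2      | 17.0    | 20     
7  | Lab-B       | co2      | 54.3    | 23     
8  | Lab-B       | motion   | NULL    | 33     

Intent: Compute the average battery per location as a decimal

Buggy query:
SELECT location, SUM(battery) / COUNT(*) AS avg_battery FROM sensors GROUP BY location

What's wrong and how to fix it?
Bug: SUM(battery) and COUNT(*) are both integers; the division truncates the fractional part

Fix: Multiply by 1.0 (or CAST to REAL) to force floating-point division

Corrected query:
SELECT location, SUM(battery) * 1.0 / COUNT(*) AS avg_battery FROM sensors GROUP BY location

Result:
location    | avg_battery
------------+------------
Garage      | 49         
Lab-B       | 28.666667  
Roof        | 37         
Server-Room | 26         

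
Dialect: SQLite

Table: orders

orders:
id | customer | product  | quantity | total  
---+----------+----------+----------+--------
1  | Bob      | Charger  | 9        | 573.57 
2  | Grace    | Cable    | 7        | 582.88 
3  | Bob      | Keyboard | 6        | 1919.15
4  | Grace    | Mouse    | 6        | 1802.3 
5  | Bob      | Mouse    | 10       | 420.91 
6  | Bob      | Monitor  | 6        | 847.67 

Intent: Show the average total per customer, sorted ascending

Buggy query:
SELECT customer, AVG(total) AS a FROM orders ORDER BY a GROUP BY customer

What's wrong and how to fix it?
Bug: GROUP BY must precede ORDER BY

Fix: Move ORDER BY to the end, after GROUP BY

Corrected query:
SELECT customer, AVG(total) AS a FROM orders GROUP BY customer ORDER BY a

Result:
customer | a      
---------+--------
Bob      | 940.325
Grace    | 1192.59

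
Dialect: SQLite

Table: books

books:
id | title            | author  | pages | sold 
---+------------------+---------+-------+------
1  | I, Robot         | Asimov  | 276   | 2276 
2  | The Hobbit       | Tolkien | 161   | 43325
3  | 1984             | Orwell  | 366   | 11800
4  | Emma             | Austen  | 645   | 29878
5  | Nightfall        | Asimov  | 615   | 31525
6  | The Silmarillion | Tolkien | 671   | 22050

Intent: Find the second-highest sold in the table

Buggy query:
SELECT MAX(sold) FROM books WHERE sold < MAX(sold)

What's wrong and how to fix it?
Bug: MAX(sold) on the right of the comparison is an aggregate-in-WHERE error

Fix: Put the inner MAX in a scalar subquery

Corrected query:
SELECT MAX(sold) FROM books WHERE sold < (SELECT MAX(sold) FROM books)

Result:
MAX(sold)
---------
31525    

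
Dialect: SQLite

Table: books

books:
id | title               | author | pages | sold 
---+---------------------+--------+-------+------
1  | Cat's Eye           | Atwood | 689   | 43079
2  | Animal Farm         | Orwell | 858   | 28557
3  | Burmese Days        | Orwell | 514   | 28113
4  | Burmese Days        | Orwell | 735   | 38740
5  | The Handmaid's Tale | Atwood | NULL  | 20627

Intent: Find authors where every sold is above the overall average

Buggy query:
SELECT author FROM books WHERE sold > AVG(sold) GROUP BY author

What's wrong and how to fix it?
Bug: AVG() is an aggregate; it can't sit directly in WHERE

Fix: Use a subquery for AVG and a HAVING MIN(...) filter so the condition holds for every row in the group

Corrected query:
SELECT author FROM books GROUP BY author HAVING MIN(sold) > (SELECT AVG(sold) FROM books)

Result:
(no rows)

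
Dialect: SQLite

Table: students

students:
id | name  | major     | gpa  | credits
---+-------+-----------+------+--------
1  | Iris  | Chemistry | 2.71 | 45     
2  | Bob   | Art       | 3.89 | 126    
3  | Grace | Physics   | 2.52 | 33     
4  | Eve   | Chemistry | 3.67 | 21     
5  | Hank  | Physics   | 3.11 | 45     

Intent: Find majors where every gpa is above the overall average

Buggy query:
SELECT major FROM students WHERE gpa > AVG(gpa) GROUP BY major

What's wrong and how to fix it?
Bug: WHERE evaluates per row before aggregation, so AVG() is unavailable

Fix: Compute the overall average in a scalar subquery and compare each group's MIN against it in HAVING

Corrected query:
SELECT major FROM students GROUP BY major HAVING MIN(gpa) > (SELECT AVG(gpa) FROM students)

Result:
major
-----
Art  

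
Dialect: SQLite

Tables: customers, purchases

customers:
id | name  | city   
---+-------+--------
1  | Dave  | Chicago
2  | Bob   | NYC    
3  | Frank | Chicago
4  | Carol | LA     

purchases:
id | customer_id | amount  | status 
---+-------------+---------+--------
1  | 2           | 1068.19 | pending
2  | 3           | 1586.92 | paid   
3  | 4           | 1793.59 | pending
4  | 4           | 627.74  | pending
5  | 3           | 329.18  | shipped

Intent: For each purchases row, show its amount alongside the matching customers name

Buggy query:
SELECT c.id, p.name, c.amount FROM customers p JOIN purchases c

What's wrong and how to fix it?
Bug: JOIN with no ON clause produces a cartesian product; every purchases row pairs with every customers row

Fix: Add ON c.customer_id = p.id to the JOIN

Corrected query:
SELECT c.id, p.name, c.amount FROM customers p JOIN purchases c ON c.customer_id = p.id

Result:
id | name  | amount 
---+-------+--------
1  | Bob   | 1068.19
2  | Frank | 1586.92
3  | Carol | 1793.59
4  | Carol | 627.74 
5  | Frank | 329.18 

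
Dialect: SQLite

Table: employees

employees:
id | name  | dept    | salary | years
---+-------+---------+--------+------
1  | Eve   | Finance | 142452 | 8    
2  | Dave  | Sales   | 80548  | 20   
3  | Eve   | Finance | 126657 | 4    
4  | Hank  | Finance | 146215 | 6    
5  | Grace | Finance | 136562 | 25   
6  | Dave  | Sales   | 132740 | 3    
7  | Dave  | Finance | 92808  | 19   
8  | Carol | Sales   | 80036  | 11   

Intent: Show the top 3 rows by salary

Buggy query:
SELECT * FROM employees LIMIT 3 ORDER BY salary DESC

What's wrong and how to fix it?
Bug: LIMIT must come after ORDER BY

Fix: Sort with ORDER BY, then apply LIMIT

Corrected query:
SELECT * FROM employees ORDER BY salary DESC LIMIT 3

Result:
id | name  | dept    | salary | years
---+-------+---------+--------+------
4  | Hank  | Finance | 146215 | 6    
1  | Eve   | Finance | 142452 | 8    
5  | Grace | Finance | 136562 | 25   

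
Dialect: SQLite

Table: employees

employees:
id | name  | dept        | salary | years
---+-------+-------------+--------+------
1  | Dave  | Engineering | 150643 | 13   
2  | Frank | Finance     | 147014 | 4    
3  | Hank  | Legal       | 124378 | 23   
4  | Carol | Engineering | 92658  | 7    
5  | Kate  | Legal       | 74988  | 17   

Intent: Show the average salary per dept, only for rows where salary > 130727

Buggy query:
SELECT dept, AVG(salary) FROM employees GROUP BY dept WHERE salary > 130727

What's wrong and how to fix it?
Bug: Row-level WHERE must come before GROUP BY in the clause order

Fix: Place WHERE between FROM and GROUP BY

Corrected query:
SELECT dept, AVG(salary) FROM employees WHERE salary > 130727 GROUP BY dept

Result:
dept        | AVG(salary)
------------+------------
Engineering | 150643     
Finance     | 147014     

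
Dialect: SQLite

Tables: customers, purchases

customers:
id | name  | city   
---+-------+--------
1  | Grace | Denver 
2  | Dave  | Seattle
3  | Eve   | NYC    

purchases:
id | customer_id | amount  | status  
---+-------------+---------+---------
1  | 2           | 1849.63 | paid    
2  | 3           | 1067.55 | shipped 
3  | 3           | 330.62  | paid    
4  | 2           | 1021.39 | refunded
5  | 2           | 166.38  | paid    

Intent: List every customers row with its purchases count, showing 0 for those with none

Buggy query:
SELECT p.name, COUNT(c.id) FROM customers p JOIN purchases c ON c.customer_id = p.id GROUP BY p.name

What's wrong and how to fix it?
Bug: INNER JOIN drops customers rows that have no matching purchases rows

Fix: Use LEFT JOIN so parents without children still appear (COUNT(c.id) gives 0)

Corrected query:
SELECT p.name, COUNT(c.id) FROM customers p LEFT JOIN purchases c ON c.customer_id = p.id GROUP BY p.name

Result:
name  | COUNT(c.id)
------+------------
Dave  | 3          
Eve   | 2          
Grace | 0          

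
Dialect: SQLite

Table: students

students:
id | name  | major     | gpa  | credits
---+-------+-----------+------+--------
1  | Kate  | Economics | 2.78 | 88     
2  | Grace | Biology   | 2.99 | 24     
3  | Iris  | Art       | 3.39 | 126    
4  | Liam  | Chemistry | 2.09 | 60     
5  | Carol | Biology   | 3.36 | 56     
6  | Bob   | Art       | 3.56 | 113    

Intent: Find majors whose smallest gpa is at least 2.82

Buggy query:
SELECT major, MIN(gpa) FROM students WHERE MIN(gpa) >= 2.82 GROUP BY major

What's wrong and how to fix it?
Bug: Aggregates like MIN are computed per group after WHERE runs

Fix: Replace WHERE with HAVING after the GROUP BY

Corrected query:
SELECT major, MIN(gpa) FROM students GROUP BY major HAVING MIN(gpa) >= 2.82

Result:
major   | MIN(gpa)
--------+---------
Art     | 3.39    
Biology | 2.99    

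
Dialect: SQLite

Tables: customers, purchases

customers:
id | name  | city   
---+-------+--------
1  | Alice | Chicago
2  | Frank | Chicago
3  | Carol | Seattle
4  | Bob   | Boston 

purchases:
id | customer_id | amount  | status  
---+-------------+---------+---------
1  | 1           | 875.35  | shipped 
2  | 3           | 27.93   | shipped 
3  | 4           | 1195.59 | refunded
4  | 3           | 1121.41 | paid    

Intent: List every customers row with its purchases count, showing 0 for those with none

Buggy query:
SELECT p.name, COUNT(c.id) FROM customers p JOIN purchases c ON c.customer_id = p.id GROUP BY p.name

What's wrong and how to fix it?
Bug: INNER JOIN drops customers rows that have no matching purchases rows

Fix: Use LEFT JOIN so parents without children still appear (COUNT(c.id) gives 0)

Corrected query:
SELECT p.name, COUNT(c.id) FROM customers p LEFT JOIN purchases c ON c.customer_id = p.id GROUP BY p.name

Result:
name  | COUNT(c.id)
------+------------
Alice | 1          
Bob   | 1          
Carol | 2          
Frank | 0          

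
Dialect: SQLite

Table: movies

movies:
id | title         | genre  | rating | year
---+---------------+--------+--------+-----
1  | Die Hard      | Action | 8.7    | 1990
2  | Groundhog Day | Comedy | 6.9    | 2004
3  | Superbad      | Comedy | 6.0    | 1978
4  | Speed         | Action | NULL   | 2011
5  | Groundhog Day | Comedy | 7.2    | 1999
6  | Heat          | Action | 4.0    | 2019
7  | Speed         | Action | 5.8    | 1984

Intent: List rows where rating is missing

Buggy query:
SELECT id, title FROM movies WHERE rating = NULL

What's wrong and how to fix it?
Bug: Comparing to NULL with '=' never matches; NULL = NULL is unknown, not true

Fix: Replace '= NULL' with 'IS NULL'

Corrected query:
SELECT id, title FROM movies WHERE rating IS NULL

Result:
id | title
---+------
4  | Speed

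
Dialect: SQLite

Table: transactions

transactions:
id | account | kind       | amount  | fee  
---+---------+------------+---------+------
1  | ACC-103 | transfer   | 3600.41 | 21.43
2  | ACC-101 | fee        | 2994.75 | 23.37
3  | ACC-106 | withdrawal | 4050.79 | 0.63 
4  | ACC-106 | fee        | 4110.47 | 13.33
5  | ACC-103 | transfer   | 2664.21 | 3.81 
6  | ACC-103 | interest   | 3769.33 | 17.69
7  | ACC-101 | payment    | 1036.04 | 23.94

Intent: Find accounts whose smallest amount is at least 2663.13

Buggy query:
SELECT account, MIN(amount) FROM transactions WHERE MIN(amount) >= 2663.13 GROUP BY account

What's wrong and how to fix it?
Bug: Aggregates like MIN are computed per group after WHERE runs

Fix: Use HAVING for the per-group MIN condition

Corrected query:
SELECT account, MIN(amount) FROM transactions GROUP BY account HAVING MIN(amount) >= 2663.13

Result:
account | MIN(amount)
--------+------------
ACC-103 | 2664.21    
ACC-106 | 4050.79    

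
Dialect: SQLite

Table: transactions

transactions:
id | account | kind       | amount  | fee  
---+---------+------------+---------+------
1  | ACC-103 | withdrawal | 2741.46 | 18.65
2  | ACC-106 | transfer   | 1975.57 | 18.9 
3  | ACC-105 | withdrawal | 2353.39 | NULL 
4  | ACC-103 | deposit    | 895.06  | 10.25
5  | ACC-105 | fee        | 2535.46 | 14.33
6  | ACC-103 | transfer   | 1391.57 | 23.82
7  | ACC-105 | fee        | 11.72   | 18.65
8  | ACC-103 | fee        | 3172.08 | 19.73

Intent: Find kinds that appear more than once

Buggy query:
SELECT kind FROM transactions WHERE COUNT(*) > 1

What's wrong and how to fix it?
Bug: COUNT(*) is an aggregate and cannot be used in WHERE

Fix: Group first, then use HAVING for the count condition

Corrected query:
SELECT kind FROM transactions GROUP BY kind HAVING COUNT(*) > 1

Result:
kind      
----------
fee       
transfer  
withdrawal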